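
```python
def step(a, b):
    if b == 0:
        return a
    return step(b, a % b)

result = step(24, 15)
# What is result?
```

step(24, 15) -> step(15, 9) -> step(9, 6) -> step(6, 3) -> step(3, 0) -> 3

Answer: 3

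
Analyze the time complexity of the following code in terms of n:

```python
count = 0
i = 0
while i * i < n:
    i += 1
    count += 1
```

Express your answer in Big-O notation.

Each loop level contributes: √n. Multiplying the contributions gives O(√n).

Answer: O(√n)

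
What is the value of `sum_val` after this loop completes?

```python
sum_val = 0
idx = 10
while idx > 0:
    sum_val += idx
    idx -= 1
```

Sum 10 down to 1
`sum_val` takes the values: 0 → 10 → 19 → 27 → 34 → 40 → 45 → 49 → 52 → 54 → 55

Answer: 55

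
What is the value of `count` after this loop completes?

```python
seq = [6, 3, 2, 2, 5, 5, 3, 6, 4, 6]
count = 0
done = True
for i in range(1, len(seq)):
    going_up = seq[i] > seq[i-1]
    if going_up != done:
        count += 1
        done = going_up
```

Count direction changes in [6, 3, 2, 2, 5, 5, 3, 6, 4, 6]
`count` takes the values: 0 → 1 → 2 → 3 → 4 → 5 → 6

Answer: 6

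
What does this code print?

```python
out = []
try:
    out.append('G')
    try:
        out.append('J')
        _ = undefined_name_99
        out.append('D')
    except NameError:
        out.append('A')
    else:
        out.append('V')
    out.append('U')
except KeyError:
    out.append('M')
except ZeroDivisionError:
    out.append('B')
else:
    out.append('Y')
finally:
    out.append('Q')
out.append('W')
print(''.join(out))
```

Execution trace: 'G' (try body) → 'J' (inner try body) → 'A' (inner except NameError) → 'U' (try body, no exception) → 'Y' (else) → 'Q' (finally) → 'W' (after the try/except). Output: GJAUYQW

Answer: GJAUYQW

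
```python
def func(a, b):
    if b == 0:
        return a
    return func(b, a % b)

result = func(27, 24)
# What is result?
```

func(27, 24) -> func(24, 3) -> func(3, 0) -> 3

Answer: 3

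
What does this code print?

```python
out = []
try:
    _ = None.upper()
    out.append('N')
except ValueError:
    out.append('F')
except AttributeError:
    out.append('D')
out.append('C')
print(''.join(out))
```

Execution trace: 'D' (except AttributeError) → 'C' (after the try/except). Output: DC

Answer: DC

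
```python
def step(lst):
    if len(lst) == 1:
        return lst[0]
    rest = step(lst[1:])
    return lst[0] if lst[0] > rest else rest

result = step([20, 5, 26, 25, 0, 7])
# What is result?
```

Recursive max over [20, 5, 26, 25, 0, 7] = 26

Answer: 26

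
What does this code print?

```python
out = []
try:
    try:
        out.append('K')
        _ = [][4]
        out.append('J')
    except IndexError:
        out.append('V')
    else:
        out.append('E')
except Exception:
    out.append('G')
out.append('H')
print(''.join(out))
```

Execution trace: 'K' (inner try body) → 'V' (inner except IndexError) → 'H' (after the try/except). Output: KVH

Answer: KVH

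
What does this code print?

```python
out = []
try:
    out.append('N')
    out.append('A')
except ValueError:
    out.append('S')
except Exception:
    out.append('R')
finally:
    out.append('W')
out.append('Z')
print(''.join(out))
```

Execution trace: 'N' (try body) → 'A' (try body, no exception) → 'W' (finally) → 'Z' (after the try/except). Output: NAWZ

Answer: NAWZ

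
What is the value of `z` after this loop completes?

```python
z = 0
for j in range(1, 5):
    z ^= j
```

XOR of 1 to 4
`z` takes the values: 0 → 1 → 3 → 0 → 4

Answer: 4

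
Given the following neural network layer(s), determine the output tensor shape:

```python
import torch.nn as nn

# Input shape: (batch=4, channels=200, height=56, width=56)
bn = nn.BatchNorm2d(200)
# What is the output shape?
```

Input: (4, 200, 56, 56) -> Output: (4, 200, 56, 56)

Answer: (4, 200, 56, 56)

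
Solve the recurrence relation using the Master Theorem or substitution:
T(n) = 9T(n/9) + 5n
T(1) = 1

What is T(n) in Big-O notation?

By Master Theorem: a=9, b=9, f(n)=5n. Since log_9(9) = 1 and f(n) = Θ(n^1), Case 2 applies. T(n) = O(n log n).

Answer: O(n log n)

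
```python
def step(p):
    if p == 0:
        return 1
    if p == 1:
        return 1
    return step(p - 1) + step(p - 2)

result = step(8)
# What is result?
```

Build up from base cases: step(0)=1, step(1)=1, step(2)=2, step(3)=3, step(4)=5, step(5)=8, step(6)=13, ..., step(8)=34

Answer: 34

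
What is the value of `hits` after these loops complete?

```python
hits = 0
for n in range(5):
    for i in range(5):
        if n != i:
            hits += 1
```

5² - 5 (exclude diagonal)
`hits` takes the values: 0 → 1 → 2 → 3 → 4 → 5 → 6 → 7 → 8 → 9 → 10 → 11 → 12 → 13 → 14 → 15 → 16 → 17 → 18 → 19 → 20

Answer: 20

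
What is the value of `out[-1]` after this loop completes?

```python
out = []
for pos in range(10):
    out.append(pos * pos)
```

Last element of squares 0 to 9
`out` takes the values: [] → [0] → [0, 1] → [0, 1, 4] → [0, 1, 4, 9] → [0, 1, 4, 9, 16] → [0, 1, 4, 9, 16, 25] → [0, 1, 4, 9, 16, 25, 36] → [0, 1, 4, 9, 16, 25, 36, 49] → [0, 1, 4, 9, 16, 25, 36, 49, 64] → [0, 1, 4, 9, 16, 25, 36, 49, 64, 81]
So `out[-1]` = 81

Answer: 81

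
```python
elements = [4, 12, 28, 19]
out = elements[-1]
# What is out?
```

Trace:
`elements = [4, 12, 28, 19]` → elements = [4, 12, 28, 19]
`out = elements[-1]` → out = 19
So out = 19

Answer: 19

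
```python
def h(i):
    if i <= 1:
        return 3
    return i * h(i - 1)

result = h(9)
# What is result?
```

h(9) = 9 * 8 * 7 * 6 * 5 * 4 * 3 * 2 * 3 = 1088640

Answer: 1088640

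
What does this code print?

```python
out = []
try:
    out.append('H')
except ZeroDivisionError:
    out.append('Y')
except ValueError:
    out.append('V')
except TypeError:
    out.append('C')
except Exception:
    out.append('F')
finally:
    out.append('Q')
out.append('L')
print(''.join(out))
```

Execution trace: 'H' (try body, no exception) → 'Q' (finally) → 'L' (after the try/except). Output: HQL

Answer: HQL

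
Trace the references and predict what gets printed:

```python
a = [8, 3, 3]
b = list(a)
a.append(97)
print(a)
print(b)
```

Key concept: list() constructor creates copy.
Step by step:
`a = [8, 3, 3]` → a = [8, 3, 3]
`b = list(a)` → b = [8, 3, 3]
`a.append(97)` → a = [8, 3, 3, 97]
`print(a)` → prints [8, 3, 3, 97]
`print(b)` → prints [8, 3, 3]

Answer:
[8, 3, 3, 97]
[8, 3, 3]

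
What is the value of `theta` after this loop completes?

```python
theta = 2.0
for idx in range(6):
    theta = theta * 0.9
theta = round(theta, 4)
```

Exponential decay: 2.0 * 0.9^6
`theta` takes the values: 2.0 → 1.8 → 1.62 → 1.458 → 1.3122 → 1.18098 → 1.062882 → 1.0629

Answer: 1.0629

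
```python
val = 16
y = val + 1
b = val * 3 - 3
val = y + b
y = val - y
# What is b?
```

Trace:
`val = 16` → val = 16
`y = val + 1` → y = 17
`b = val * 3 - 3` → b = 45
`val = y + b` → val = 62
`y = val - y` → y = 45
So b = 45

Answer: 45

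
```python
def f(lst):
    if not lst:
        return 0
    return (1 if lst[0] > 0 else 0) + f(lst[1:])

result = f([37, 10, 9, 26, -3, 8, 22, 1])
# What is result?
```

Count of positive elements in [37, 10, 9, 26, -3, 8, 22, 1] = 7

Answer: 7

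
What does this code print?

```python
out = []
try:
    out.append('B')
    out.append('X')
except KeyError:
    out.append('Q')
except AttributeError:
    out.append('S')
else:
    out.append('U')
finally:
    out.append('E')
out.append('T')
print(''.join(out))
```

Execution trace: 'B' (try body) → 'X' (try body, no exception) → 'U' (else) → 'E' (finally) → 'T' (after the try/except). Output: BXUET

Answer: BXUET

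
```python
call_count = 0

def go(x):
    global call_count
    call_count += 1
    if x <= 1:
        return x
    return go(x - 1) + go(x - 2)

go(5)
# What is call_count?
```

Calls(x) = 1 + Calls(x-1) + Calls(x-2); Calls(0)=Calls(1)=1. For x=5 this gives 15.

Answer: 15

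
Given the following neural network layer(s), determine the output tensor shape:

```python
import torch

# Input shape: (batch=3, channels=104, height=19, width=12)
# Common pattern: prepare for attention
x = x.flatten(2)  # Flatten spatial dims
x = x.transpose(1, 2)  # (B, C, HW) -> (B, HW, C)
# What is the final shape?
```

Input: (3, 104, 19, 12) -> after flatten(2): (3, 104, 228) -> Output: (3, 228, 104)

Answer: (3, 228, 104)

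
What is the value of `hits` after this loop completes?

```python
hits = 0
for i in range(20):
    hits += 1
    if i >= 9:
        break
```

Loop breaks when i reaches 9, hits is 10
`hits` takes the values: 0 → 1 → 2 → 3 → 4 → 5 → 6 → 7 → 8 → 9 → 10

Answer: 10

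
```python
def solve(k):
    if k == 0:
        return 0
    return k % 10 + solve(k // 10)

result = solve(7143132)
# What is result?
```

Sum of digits of 7143132: 2 + 3 + 1 + 3 + 4 + 1 + 7 = 21

Answer: 21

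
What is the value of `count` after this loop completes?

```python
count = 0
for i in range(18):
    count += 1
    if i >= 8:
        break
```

Loop breaks when i reaches 8, count is 9
`count` takes the values: 0 → 1 → 2 → 3 → 4 → 5 → 6 → 7 → 8 → 9

Answer: 9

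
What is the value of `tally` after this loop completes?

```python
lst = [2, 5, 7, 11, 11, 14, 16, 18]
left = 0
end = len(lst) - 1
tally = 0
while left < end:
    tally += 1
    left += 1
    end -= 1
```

Iterations until pointers meet (list length 8)
`tally` takes the values: 0 → 1 → 2 → 3 → 4

Answer: 4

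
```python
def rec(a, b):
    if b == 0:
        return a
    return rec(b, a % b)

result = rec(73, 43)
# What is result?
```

rec(73, 43) -> rec(43, 30) -> rec(30, 13) -> rec(13, 4) -> rec(4, 1) -> rec(1, 0) -> 1

Answer: 1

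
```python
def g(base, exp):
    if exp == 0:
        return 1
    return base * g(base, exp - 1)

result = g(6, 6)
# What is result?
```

g(6, 6) = 6 * 6 * 6 * 6 * 6 * 6 = 46656

Answer: 46656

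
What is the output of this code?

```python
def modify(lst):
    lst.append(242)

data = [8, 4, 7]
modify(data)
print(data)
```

Key concept: function modifies passed list.
Step by step:
`data = [8, 4, 7]` → data = [8, 4, 7]
`modify(data)` → data = [8, 4, 7, 242]
`print(data)` → prints [8, 4, 7, 242]

Answer: [8, 4, 7, 242]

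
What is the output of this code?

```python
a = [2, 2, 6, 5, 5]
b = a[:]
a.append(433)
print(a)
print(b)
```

Key concept: slice [:] creates copy.
Step by step:
`a = [2, 2, 6, 5, 5]` → a = [2, 2, 6, 5, 5]
`b = a[:]` → b = [2, 2, 6, 5, 5]
`a.append(433)` → a = [2, 2, 6, 5, 5, 433]
`print(a)` → prints [2, 2, 6, 5, 5, 433]
`print(b)` → prints [2, 2, 6, 5, 5]

Answer:
[2, 2, 6, 5, 5, 433]
[2, 2, 6, 5, 5]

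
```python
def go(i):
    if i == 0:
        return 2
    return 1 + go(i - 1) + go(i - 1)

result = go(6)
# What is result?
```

go(i) = 1 + 2·go(i-1), go(0)=2. Closed form: (2+1)·2^6 - 1 = 191.

Answer: 191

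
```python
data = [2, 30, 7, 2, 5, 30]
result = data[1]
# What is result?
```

Trace:
`data = [2, 30, 7, 2, 5, 30]` → data = [2, 30, 7, 2, 5, 30]
`result = data[1]` → result = 30
So result = 30

Answer: 30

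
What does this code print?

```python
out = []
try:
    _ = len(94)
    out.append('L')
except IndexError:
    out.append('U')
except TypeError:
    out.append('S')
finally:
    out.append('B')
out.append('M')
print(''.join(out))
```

Execution trace: 'S' (except TypeError) → 'B' (finally) → 'M' (after the try/except). Output: SBM

Answer: SBM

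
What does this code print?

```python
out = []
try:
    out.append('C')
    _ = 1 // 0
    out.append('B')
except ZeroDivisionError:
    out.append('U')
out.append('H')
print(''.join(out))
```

Execution trace: 'C' (try body) → 'U' (except ZeroDivisionError) → 'H' (after the try/except). Output: CUH

Answer: CUH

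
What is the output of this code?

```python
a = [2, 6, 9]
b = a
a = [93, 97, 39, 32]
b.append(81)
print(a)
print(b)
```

Key concept: rebinding vs mutation: a is rebound to a new list, b still points at the original.
Step by step:
`a = [2, 6, 9]` → a = [2, 6, 9]
`b = a` → b = [2, 6, 9] (same object as a)
`a = [93, 97, 39, 32]` → a = [93, 97, 39, 32]
`b.append(81)` → b = [2, 6, 9, 81]
`print(a)` → prints [93, 97, 39, 32]
`print(b)` → prints [2, 6, 9, 81]

Answer:
[93, 97, 39, 32]
[2, 6, 9, 81]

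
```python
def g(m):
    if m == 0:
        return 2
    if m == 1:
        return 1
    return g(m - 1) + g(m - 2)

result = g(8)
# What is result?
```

Build up from base cases: g(0)=2, g(1)=1, g(2)=3, g(3)=4, g(4)=7, g(5)=11, g(6)=18, ..., g(8)=47

Answer: 47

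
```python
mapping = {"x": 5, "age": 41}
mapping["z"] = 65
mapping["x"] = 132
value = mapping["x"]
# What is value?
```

Trace:
`mapping = {"x": 5, "age": 41}` → mapping = {'x': 5, 'age': 41}
`mapping["z"] = 65` → mapping = {'x': 5, 'age': 41, 'z': 65}
`mapping["x"] = 132` → mapping = {'x': 132, 'age': 41, 'z': 65}
`value = mapping["x"]` → value = 132
So value = 132

Answer: 132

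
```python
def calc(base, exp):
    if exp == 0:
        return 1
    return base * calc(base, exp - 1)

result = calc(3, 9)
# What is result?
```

calc(3, 9) = 3 * 3 * 3 * 3 * 3 * 3 * 3 * 3 * 3 = 19683

Answer: 19683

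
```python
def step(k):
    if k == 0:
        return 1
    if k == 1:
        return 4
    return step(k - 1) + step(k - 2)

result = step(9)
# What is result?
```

Build up from base cases: step(0)=1, step(1)=4, step(2)=5, step(3)=9, step(4)=14, step(5)=23, step(6)=37, ..., step(9)=157

Answer: 157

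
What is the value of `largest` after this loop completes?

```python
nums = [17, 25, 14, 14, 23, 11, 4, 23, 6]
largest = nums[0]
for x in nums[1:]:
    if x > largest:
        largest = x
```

Maximum of [17, 25, 14, 14, 23, 11, 4, 23, 6]
`largest` takes the values: 17 → 25

Answer: 25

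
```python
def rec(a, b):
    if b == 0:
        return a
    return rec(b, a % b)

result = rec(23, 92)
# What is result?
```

rec(23, 92) -> rec(92, 23) -> rec(23, 0) -> 23

Answer: 23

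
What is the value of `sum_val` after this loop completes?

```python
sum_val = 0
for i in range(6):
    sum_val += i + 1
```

Start at 0, add 1 to 6 = 21
`sum_val` takes the values: 0 → 1 → 3 → 6 → 10 → 15 → 21

Answer: 21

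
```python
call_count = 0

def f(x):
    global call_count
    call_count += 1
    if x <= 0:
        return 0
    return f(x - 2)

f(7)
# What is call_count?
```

Linear recursion stepping by 2: 5 calls from x=7 down to ≤0.

Answer: 5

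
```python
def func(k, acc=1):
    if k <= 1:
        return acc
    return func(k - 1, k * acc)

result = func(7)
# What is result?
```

Accumulator trace (n, acc): (7, 1) -> (6, 7) -> (5, 42) -> (4, 210) -> (3, 840) -> (2, 2520) -> (1, 5040) -> return 5040

Answer: 5040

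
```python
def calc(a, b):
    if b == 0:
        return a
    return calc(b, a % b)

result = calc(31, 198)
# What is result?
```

calc(31, 198) -> calc(198, 31) -> calc(31, 12) -> calc(12, 7) -> calc(7, 5) -> calc(5, 2) -> calc(2, 1) -> calc(1, 0) -> 1

Answer: 1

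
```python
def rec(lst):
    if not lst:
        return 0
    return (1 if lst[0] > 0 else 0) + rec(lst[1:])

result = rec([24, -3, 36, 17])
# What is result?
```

Count of positive elements in [24, -3, 36, 17] = 3

Answer: 3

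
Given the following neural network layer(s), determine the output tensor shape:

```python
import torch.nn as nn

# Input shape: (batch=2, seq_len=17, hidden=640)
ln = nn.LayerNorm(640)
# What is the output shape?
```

Input: (2, 17, 640) -> Output: (2, 17, 640)

Answer: (2, 17, 640)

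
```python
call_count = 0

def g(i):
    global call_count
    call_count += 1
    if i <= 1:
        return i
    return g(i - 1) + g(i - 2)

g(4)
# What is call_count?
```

Calls(i) = 1 + Calls(i-1) + Calls(i-2); Calls(0)=Calls(1)=1. For i=4 this gives 9.

Answer: 9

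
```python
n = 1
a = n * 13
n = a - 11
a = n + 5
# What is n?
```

Trace:
`n = 1` → n = 1
`a = n * 13` → a = 13
`n = a - 11` → n = 2
`a = n + 5` → a = 7
So n = 2

Answer: 2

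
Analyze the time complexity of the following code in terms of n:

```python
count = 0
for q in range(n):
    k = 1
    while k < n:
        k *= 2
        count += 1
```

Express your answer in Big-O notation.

Each loop level contributes: n × log n. Multiplying the contributions gives O(n log n).

Answer: O(n log n)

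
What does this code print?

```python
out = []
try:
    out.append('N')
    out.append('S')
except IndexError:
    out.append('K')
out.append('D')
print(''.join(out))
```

Execution trace: 'N' (try body) → 'S' (try body, no exception) → 'D' (after the try/except). Output: NSD

Answer: NSD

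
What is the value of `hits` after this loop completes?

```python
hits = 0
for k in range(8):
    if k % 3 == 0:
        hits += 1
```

Count numbers divisible by 3 in range(8)
`hits` takes the values: 0 → 1 → 2 → 3

Answer: 3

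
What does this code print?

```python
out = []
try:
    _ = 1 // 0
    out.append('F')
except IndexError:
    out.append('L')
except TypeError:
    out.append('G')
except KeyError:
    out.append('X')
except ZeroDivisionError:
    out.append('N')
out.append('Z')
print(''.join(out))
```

Execution trace: 'N' (except ZeroDivisionError) → 'Z' (after the try/except). Output: NZ

Answer: NZ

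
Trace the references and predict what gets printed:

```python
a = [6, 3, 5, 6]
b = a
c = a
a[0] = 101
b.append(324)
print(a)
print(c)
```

Key concept: multiple aliases.
Step by step:
`a = [6, 3, 5, 6]` → a = [6, 3, 5, 6]
`b = a` → b = [6, 3, 5, 6] (same object as a)
`c = a` → c = [6, 3, 5, 6] (same object as a, b)
`a[0] = 101` → a = [101, 3, 5, 6] (same object as b, c); b = [101, 3, 5, 6] (same object as a, c); c = [101, 3, 5, 6] (same object as a, b)
`b.append(324)` → a = [101, 3, 5, 6, 324] (same object as b, c); b = [101, 3, 5, 6, 324] (same object as a, c); c = [101, 3, 5, 6, 324] (same object as a, b)
`print(a)` → prints [101, 3, 5, 6, 324]
`print(c)` → prints [101, 3, 5, 6, 324]

Answer:
[101, 3, 5, 6, 324]
[101, 3, 5, 6, 324]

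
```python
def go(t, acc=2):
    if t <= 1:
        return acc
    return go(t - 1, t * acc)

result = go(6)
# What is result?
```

Accumulator trace (n, acc): (6, 2) -> (5, 12) -> (4, 60) -> (3, 240) -> (2, 720) -> (1, 1440) -> return 1440

Answer: 1440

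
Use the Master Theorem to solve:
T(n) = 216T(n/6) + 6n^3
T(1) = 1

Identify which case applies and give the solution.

a=216, b=6, f(n)=6n^3. log_6(216) = 3. Since c=3 = 3, Case 2 applies: T(n) = Θ(n^log_b(a) · log n) = O(n^3 log n).

Answer: O(n^3 log n) - Case 2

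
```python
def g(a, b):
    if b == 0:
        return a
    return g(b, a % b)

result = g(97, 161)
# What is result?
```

g(97, 161) -> g(161, 97) -> g(97, 64) -> g(64, 33) -> g(33, 31) -> g(31, 2) -> g(2, 1) -> g(1, 0) -> 1

Answer: 1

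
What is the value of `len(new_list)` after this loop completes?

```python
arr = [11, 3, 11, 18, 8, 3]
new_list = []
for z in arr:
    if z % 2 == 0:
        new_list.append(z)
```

Count even numbers in [11, 3, 11, 18, 8, 3]
`new_list` takes the values: [] → [18] → [18, 8]
So `len(new_list)` = 2

Answer: 2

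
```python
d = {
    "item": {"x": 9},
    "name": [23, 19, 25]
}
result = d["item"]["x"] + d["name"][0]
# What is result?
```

Trace:
`d = { ...` → d = {'item': {'x': 9}, 'name': [23, 19, 25]}
`result = d["item"]["x"] + d["name"][0]` → result = 32
So result = 32

Answer: 32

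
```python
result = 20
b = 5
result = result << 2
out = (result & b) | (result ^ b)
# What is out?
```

Trace:
`result = 20` → result = 20
`b = 5` → b = 5
`result = result << 2` → result = 80
`out = (result & b) | (result ^ b)` → out = 85
So out = 85

Answer: 85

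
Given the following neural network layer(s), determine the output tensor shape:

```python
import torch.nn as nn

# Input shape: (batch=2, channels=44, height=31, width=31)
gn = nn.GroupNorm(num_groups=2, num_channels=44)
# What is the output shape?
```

Input: (2, 44, 31, 31) -> Output: (2, 44, 31, 31)

Answer: (2, 44, 31, 31)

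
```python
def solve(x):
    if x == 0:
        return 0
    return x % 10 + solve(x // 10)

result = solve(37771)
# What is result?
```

Sum of digits of 37771: 1 + 7 + 7 + 7 + 3 = 25

Answer: 25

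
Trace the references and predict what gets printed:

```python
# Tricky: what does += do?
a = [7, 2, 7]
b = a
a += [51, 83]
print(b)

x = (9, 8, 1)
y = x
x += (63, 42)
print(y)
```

Key concept: += behavior differs for mutable vs immutable.
Step by step:
`a = [7, 2, 7]` → a = [7, 2, 7]
`b = a` → b = [7, 2, 7] (same object as a)
`a += [51, 83]` → a = [7, 2, 7, 51, 83] (same object as b); b = [7, 2, 7, 51, 83] (same object as a)
`print(b)` → prints [7, 2, 7, 51, 83]
`x = (9, 8, 1)` → x = (9, 8, 1)
`y = x` → y = (9, 8, 1)
`x += (63, 42)` → x = (9, 8, 1, 63, 42)
`print(y)` → prints (9, 8, 1)

Answer:
[7, 2, 7, 51, 83]
(9, 8, 1)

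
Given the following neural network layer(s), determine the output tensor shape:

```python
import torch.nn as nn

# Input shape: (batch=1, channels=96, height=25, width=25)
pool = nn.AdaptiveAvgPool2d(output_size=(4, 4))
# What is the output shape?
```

Input: (1, 96, 25, 25) -> Output: (1, 96, 4, 4)

Answer: (1, 96, 4, 4)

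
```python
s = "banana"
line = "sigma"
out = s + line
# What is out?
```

Trace:
`s = "banana"` → s = 'banana'
`line = "sigma"` → line = 'sigma'
`out = s + line` → out = 'bananasigma'
So out = 'bananasigma'

Answer: 'bananasigma'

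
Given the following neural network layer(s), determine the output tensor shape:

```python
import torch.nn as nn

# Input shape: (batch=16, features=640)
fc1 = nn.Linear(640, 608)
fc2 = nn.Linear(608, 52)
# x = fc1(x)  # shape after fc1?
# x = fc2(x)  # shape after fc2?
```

Input: (16, 640) -> after fc1: (16, 608) -> Output: (16, 52)

Answer: (16, 52)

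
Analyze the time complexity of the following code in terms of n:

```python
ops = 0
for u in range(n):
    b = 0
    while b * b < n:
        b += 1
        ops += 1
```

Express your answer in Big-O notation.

Each loop level contributes: n × √n. Multiplying the contributions gives O(n√n).

Answer: O(n√n)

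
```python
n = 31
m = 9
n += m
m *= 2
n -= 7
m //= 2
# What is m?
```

Trace:
`n = 31` → n = 31
`m = 9` → m = 9
`n += m` → n = 40
`m *= 2` → m = 18
`n -= 7` → n = 33
`m //= 2` → m = 9
So m = 9

Answer: 9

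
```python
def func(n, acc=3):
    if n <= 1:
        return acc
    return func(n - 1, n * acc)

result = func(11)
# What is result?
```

Accumulator trace (n, acc): (11, 3) -> (10, 33) -> (9, 330) -> (8, 2970) -> (7, 23760) -> (6, 166320) -> (5, 997920) -> (4, 4989600) -> (3, 19958400) -> (2, 59875200) -> (1, 119750400) -> return 119750400

Answer: 119750400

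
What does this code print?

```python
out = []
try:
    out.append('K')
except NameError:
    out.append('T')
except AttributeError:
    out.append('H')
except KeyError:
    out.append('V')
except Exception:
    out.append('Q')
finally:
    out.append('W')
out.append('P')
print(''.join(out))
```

Execution trace: 'K' (try body, no exception) → 'W' (finally) → 'P' (after the try/except). Output: KWP

Answer: KWP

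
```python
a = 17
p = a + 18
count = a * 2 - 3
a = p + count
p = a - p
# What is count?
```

Trace:
`a = 17` → a = 17
`p = a + 18` → p = 35
`count = a * 2 - 3` → count = 31
`a = p + count` → a = 66
`p = a - p` → p = 31
So count = 31

Answer: 31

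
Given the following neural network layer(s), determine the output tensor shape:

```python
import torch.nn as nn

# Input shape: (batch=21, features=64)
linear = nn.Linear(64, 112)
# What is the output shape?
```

Input: (21, 64) -> Output: (21, 112)

Answer: (21, 112)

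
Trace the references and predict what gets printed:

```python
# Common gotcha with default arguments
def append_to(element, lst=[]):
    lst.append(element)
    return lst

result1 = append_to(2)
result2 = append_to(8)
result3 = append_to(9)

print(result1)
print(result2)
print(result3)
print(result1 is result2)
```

Key concept: mutable default argument gotcha.
Step by step:
`result1 = append_to(2)` → result1 = [2]
`result2 = append_to(8)` → result1 = [2, 8] (same object as result2); result2 = [2, 8] (same object as result1)
`result3 = append_to(9)` → result1 = [2, 8, 9] (same object as result2, result3); result2 = [2, 8, 9] (same object as result1, result3); result3 = [2, 8, 9] (same object as result1, result2)
`print(result1)` → prints [2, 8, 9]
`print(result2)` → prints [2, 8, 9]
`print(result3)` → prints [2, 8, 9]
`print(result1 is result2)` → prints True

Answer:
[2, 8, 9]
[2, 8, 9]
[2, 8, 9]
True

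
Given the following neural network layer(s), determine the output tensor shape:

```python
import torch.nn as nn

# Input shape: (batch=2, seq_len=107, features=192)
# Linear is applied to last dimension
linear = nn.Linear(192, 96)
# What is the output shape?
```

Input: (2, 107, 192) -> Output: (2, 107, 96)

Answer: (2, 107, 96)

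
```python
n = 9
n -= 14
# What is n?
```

Trace:
`n = 9` → n = 9
`n -= 14` → n = -5
So n = -5

Answer: -5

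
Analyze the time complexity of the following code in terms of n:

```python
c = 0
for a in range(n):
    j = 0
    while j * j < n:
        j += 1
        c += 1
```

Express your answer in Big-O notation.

Each loop level contributes: n × √n. Multiplying the contributions gives O(n√n).

Answer: O(n√n)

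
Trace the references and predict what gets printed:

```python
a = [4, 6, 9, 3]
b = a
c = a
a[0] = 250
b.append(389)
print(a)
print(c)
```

Key concept: multiple aliases.
Step by step:
`a = [4, 6, 9, 3]` → a = [4, 6, 9, 3]
`b = a` → b = [4, 6, 9, 3] (same object as a)
`c = a` → c = [4, 6, 9, 3] (same object as a, b)
`a[0] = 250` → a = [250, 6, 9, 3] (same object as b, c); b = [250, 6, 9, 3] (same object as a, c); c = [250, 6, 9, 3] (same object as a, b)
`b.append(389)` → a = [250, 6, 9, 3, 389] (same object as b, c); b = [250, 6, 9, 3, 389] (same object as a, c); c = [250, 6, 9, 3, 389] (same object as a, b)
`print(a)` → prints [250, 6, 9, 3, 389]
`print(c)` → prints [250, 6, 9, 3, 389]

Answer:
[250, 6, 9, 3, 389]
[250, 6, 9, 3, 389]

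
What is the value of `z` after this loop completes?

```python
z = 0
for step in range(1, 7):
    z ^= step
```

XOR of 1 to 6
`z` takes the values: 0 → 1 → 3 → 0 → 4 → 1 → 7

Answer: 7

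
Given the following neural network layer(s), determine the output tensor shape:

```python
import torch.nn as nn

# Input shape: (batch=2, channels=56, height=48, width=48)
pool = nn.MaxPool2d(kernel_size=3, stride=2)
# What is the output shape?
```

Input: (2, 56, 48, 48) -> Output: (2, 56, 23, 23)

Answer: (2, 56, 23, 23)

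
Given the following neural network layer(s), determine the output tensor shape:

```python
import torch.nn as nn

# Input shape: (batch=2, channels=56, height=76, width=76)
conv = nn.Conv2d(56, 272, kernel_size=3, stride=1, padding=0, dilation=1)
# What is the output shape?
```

Input: (2, 56, 76, 76) -> Output: (2, 272, 74, 74)

Answer: (2, 272, 74, 74)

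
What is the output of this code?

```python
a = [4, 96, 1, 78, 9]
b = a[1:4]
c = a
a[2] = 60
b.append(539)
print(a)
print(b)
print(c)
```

Key concept: slice vs alias.
Step by step:
`a = [4, 96, 1, 78, 9]` → a = [4, 96, 1, 78, 9]
`b = a[1:4]` → b = [96, 1, 78]
`c = a` → c = [4, 96, 1, 78, 9] (same object as a)
`a[2] = 60` → a = [4, 96, 60, 78, 9] (same object as c); c = [4, 96, 60, 78, 9] (same object as a)
`b.append(539)` → b = [96, 1, 78, 539]
`print(a)` → prints [4, 96, 60, 78, 9]
`print(b)` → prints [96, 1, 78, 539]
`print(c)` → prints [4, 96, 60, 78, 9]

Answer:
[4, 96, 60, 78, 9]
[96, 1, 78, 539]
[4, 96, 60, 78, 9]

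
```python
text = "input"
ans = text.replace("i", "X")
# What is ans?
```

Trace:
`text = "input"` → text = 'input'
`ans = text.replace("i", "X")` → ans = 'Xnput'
So ans = 'Xnput'

Answer: 'Xnput'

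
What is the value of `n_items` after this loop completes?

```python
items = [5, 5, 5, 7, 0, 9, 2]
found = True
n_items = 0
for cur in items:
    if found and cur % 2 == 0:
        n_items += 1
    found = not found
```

Count even values at even positions
`n_items` takes the values: 0 → 1 → 2

Answer: 2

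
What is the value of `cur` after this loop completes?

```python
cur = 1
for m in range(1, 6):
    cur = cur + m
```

Start at 1, add 1 through 5
`cur` takes the values: 1 → 2 → 4 → 7 → 11 → 16

Answer: 16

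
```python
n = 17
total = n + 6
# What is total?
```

Trace:
`n = 17` → n = 17
`total = n + 6` → total = 23
So total = 23

Answer: 23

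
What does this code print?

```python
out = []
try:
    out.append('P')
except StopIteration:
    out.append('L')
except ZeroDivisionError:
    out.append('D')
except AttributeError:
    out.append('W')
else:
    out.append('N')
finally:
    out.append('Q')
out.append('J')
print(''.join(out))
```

Execution trace: 'P' (try body, no exception) → 'N' (else) → 'Q' (finally) → 'J' (after the try/except). Output: PNQJ

Answer: PNQJ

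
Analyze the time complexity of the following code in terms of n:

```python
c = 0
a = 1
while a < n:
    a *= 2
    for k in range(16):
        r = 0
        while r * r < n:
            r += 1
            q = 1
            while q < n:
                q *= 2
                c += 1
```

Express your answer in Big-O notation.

Each loop level contributes: log n × 1 × √n × log n. Multiplying the contributions gives O(√n log² n).

Answer: O(√n log² n)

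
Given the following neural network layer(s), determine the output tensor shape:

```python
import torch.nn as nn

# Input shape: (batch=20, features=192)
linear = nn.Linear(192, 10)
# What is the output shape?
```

Input: (20, 192) -> Output: (20, 10)

Answer: (20, 10)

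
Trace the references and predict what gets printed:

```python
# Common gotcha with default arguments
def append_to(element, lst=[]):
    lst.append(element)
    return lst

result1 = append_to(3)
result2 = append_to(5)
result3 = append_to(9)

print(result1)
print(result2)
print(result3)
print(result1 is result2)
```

Key concept: mutable default argument gotcha.
Step by step:
`result1 = append_to(3)` → result1 = [3]
`result2 = append_to(5)` → result1 = [3, 5] (same object as result2); result2 = [3, 5] (same object as result1)
`result3 = append_to(9)` → result1 = [3, 5, 9] (same object as result2, result3); result2 = [3, 5, 9] (same object as result1, result3); result3 = [3, 5, 9] (same object as result1, result2)
`print(result1)` → prints [3, 5, 9]
`print(result2)` → prints [3, 5, 9]
`print(result3)` → prints [3, 5, 9]
`print(result1 is result2)` → prints True

Answer:
[3, 5, 9]
[3, 5, 9]
[3, 5, 9]
True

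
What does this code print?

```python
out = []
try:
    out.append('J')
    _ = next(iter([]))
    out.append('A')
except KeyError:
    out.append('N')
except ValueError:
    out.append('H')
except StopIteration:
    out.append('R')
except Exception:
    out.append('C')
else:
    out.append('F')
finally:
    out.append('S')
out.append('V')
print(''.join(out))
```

Execution trace: 'J' (try body) → 'R' (except StopIteration) → 'S' (finally) → 'V' (after the try/except). Output: JRSV

Answer: JRSV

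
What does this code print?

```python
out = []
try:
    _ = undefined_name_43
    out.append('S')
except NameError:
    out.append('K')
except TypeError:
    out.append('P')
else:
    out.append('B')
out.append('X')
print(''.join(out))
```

Execution trace: 'K' (except NameError) → 'X' (after the try/except). Output: KX

Answer: KX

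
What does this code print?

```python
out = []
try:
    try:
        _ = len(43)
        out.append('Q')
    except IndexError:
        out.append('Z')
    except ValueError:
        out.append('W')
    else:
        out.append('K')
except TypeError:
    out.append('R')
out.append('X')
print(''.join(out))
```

Execution trace: 'R' (outer except TypeError) → 'X' (after the try/except). Output: RX

Answer: RX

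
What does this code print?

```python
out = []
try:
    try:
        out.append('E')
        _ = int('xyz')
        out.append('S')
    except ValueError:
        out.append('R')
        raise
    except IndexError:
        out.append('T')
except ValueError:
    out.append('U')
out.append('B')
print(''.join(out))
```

Execution trace: 'E' (inner try body) → 'R' (inner except ValueError) → 'U' (outer except ValueError) → 'B' (after the try/except). Output: ERUB

Answer: ERUB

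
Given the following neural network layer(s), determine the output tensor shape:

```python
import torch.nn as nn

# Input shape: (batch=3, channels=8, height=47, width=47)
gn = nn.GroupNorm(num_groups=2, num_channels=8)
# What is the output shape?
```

Input: (3, 8, 47, 47) -> Output: (3, 8, 47, 47)

Answer: (3, 8, 47, 47)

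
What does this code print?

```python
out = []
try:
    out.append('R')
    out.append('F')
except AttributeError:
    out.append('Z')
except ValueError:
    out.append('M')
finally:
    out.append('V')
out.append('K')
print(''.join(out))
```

Execution trace: 'R' (try body) → 'F' (try body, no exception) → 'V' (finally) → 'K' (after the try/except). Output: RFVK

Answer: RFVK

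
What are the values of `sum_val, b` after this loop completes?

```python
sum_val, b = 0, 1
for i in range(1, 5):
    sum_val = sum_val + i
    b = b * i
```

Sum and factorial of 1 to 4
`sum_val, b` takes the values: (0, 1) → (1, 1) → (3, 1) → (3, 2) → (6, 2) → (6, 6) → (10, 6) → (10, 24)

Answer: 10, 24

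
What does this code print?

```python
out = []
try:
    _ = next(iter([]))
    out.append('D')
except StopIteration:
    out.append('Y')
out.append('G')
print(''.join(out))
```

Execution trace: 'Y' (except StopIteration) → 'G' (after the try/except). Output: YG

Answer: YG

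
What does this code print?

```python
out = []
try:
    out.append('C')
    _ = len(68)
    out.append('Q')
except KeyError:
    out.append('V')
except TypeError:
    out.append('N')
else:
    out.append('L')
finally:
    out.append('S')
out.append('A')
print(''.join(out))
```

Execution trace: 'C' (try body) → 'N' (except TypeError) → 'S' (finally) → 'A' (after the try/except). Output: CNSA

Answer: CNSA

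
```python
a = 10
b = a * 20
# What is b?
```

Trace:
`a = 10` → a = 10
`b = a * 20` → b = 200
So b = 200

Answer: 200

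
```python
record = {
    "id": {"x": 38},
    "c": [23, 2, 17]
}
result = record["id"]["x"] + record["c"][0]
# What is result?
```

Trace:
`record = { ...` → record = {'id': {'x': 38}, 'c': [23, 2, 17]}
`result = record["id"]["x"] + record["c"][0]` → result = 61
So result = 61

Answer: 61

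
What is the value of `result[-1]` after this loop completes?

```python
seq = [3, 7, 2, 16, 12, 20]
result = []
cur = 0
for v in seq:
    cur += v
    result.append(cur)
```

Cumulative sum ends at 60
`result` takes the values: [] → [3] → [3, 10] → [3, 10, 12] → [3, 10, 12, 28] → [3, 10, 12, 28, 40] → [3, 10, 12, 28, 40, 60]
So `result[-1]` = 60

Answer: 60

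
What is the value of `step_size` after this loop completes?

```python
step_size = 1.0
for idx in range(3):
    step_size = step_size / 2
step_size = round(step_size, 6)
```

Halving LR 3 times: 1 / 2^3
`step_size` takes the values: 1.0 → 0.5 → 0.25 → 0.125

Answer: 0.125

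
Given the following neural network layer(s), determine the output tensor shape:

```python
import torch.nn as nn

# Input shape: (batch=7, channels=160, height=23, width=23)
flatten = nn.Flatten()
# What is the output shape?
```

Input: (7, 160, 23, 23) -> Output: (7, 84640)

Answer: (7, 84640)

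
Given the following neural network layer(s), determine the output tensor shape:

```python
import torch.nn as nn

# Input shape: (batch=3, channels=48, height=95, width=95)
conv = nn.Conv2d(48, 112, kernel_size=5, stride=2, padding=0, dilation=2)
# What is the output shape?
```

Input: (3, 48, 95, 95) -> Output: (3, 112, 44, 44)

Answer: (3, 112, 44, 44)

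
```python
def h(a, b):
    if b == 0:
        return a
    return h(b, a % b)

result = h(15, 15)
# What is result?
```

h(15, 15) -> h(15, 0) -> 15

Answer: 15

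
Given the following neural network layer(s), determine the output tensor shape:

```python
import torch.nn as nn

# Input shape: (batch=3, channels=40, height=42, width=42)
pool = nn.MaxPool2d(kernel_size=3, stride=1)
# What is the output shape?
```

Input: (3, 40, 42, 42) -> Output: (3, 40, 40, 40)

Answer: (3, 40, 40, 40)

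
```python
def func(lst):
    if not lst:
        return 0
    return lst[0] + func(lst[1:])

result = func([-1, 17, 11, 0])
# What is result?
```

(-1) + 17 + 11 + 0 + 0 = 27

Answer: 27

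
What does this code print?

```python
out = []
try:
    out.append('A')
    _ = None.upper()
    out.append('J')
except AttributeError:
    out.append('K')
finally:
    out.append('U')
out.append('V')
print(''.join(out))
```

Execution trace: 'A' (try body) → 'K' (except AttributeError) → 'U' (finally) → 'V' (after the try/except). Output: AKUV

Answer: AKUV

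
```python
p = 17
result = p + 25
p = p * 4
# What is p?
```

Trace:
`p = 17` → p = 17
`result = p + 25` → result = 42
`p = p * 4` → p = 68
So p = 68

Answer: 68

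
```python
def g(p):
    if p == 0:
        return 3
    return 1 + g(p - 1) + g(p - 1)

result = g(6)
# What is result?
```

g(p) = 1 + 2·g(p-1), g(0)=3. Closed form: (3+1)·2^6 - 1 = 255.

Answer: 255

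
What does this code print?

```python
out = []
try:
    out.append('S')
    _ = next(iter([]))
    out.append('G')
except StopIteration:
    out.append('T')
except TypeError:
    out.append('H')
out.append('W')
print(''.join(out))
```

Execution trace: 'S' (try body) → 'T' (except StopIteration) → 'W' (after the try/except). Output: STW

Answer: STW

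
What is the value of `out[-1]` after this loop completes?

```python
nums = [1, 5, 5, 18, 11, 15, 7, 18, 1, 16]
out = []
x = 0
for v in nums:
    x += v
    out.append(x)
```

Cumulative sum ends at 97
`out` takes the values: [] → [1] → [1, 6] → [1, 6, 11] → [1, 6, 11, 29] → [1, 6, 11, 29, 40] → [1, 6, 11, 29, 40, 55] → [1, 6, 11, 29, 40, 55, 62] → [1, 6, 11, 29, 40, 55, 62, 80] → [1, 6, 11, 29, 40, 55, 62, 80, 81] → [1, 6, 11, 29, 40, 55, 62, 80, 81, 97]
So `out[-1]` = 97

Answer: 97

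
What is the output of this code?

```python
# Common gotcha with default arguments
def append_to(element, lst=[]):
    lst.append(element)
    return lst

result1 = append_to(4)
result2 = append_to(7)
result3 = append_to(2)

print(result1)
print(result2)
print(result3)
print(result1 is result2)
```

Key concept: mutable default argument gotcha.
Step by step:
`result1 = append_to(4)` → result1 = [4]
`result2 = append_to(7)` → result1 = [4, 7] (same object as result2); result2 = [4, 7] (same object as result1)
`result3 = append_to(2)` → result1 = [4, 7, 2] (same object as result2, result3); result2 = [4, 7, 2] (same object as result1, result3); result3 = [4, 7, 2] (same object as result1, result2)
`print(result1)` → prints [4, 7, 2]
`print(result2)` → prints [4, 7, 2]
`print(result3)` → prints [4, 7, 2]
`print(result1 is result2)` → prints True

Answer:
[4, 7, 2]
[4, 7, 2]
[4, 7, 2]
True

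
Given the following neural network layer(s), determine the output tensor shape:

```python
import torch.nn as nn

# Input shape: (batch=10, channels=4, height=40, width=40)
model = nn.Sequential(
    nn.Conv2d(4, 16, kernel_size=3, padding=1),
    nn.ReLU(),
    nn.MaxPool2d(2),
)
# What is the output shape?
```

Input: (10, 4, 40, 40) -> after Conv2d: (10, 16, 40, 40) -> after ReLU: (10, 16, 40, 40) -> Output: (10, 16, 20, 20)

Answer: (10, 16, 20, 20)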